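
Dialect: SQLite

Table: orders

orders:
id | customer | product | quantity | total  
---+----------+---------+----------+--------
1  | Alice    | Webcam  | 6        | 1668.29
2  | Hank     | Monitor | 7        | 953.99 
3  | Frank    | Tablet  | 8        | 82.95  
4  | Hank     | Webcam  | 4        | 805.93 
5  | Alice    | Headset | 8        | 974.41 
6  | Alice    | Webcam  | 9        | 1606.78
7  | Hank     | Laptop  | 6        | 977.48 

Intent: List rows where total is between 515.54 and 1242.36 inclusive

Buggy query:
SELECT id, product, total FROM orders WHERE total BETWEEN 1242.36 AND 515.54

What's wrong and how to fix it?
Bug: BETWEEN expects the lower bound first; with 1242.36 AND 515.54 the range is empty

Fix: Write BETWEEN 515.54 AND 1242.36

Corrected query:
SELECT id, product, total FROM orders WHERE total BETWEEN 515.54 AND 1242.36

Result:
id | product | total 
---+---------+-------
2  | Monitor | 953.99
4  | Webcam  | 805.93
5  | Headset | 974.41
7  | Laptop  | 977.48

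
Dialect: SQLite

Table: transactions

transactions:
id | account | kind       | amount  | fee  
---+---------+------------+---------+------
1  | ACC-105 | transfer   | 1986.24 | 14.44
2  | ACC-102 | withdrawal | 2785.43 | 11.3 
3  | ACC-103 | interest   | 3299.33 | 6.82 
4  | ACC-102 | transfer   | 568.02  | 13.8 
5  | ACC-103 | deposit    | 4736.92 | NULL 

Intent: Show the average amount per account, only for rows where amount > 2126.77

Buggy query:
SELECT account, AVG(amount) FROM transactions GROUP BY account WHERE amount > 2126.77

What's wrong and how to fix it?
Bug: Row-level WHERE must come before GROUP BY in the clause order

Fix: Move the WHERE clause before GROUP BY

Corrected query:
SELECT account, AVG(amount) FROM transactions WHERE amount > 2126.77 GROUP BY account

Result:
account | AVG(amount)
--------+------------
ACC-102 | 2785.43    
ACC-103 | 4018.125   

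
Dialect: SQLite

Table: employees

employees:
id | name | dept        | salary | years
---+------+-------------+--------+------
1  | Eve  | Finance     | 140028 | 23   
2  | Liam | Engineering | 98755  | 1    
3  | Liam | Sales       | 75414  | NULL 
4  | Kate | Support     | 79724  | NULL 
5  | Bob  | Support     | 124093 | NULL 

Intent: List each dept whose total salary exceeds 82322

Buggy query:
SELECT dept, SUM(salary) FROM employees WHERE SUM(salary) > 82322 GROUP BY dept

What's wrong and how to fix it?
Bug: WHERE runs before GROUP BY, so aggregates aren't available there

Fix: Use HAVING (which filters groups after aggregation) instead of WHERE

Corrected query:
SELECT dept, SUM(salary) FROM employees GROUP BY dept HAVING SUM(salary) > 82322

Result:
dept        | SUM(salary)
------------+------------
Engineering | 98755      
Finance     | 140028     
Support     | 203817     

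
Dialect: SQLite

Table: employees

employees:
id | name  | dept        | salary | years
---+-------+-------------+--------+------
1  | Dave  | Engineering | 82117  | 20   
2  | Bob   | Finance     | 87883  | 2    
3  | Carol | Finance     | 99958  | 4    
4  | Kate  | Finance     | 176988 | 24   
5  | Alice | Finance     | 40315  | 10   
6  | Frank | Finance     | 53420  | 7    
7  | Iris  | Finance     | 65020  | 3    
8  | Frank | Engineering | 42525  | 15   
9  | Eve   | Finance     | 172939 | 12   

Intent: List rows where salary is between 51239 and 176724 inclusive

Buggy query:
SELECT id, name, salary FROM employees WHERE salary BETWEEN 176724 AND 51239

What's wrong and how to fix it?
Bug: The bounds are reversed; BETWEEN a AND b requires a <= b to match anything

Fix: Write BETWEEN 51239 AND 176724

Corrected query:
SELECT id, name, salary FROM employees WHERE salary BETWEEN 51239 AND 176724

Result:
id | name  | salary
---+-------+-------
1  | Dave  | 82117 
2  | Bob   | 87883 
3  | Carol | 99958 
6  | Frank | 53420 
7  | Iris  | 65020 
9  | Eve   | 172939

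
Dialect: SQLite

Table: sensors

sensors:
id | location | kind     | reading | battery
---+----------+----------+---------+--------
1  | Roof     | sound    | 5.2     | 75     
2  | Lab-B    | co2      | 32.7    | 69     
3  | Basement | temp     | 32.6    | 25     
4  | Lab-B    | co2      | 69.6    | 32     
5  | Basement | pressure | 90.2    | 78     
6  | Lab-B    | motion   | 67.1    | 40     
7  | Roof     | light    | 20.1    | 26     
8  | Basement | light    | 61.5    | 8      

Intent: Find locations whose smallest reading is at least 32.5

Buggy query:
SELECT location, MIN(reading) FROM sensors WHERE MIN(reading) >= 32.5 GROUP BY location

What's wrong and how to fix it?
Bug: MIN() in WHERE is a misuse of aggregate

Fix: Use HAVING for the per-group MIN condition

Corrected query:
SELECT location, MIN(reading) FROM sensors GROUP BY location HAVING MIN(reading) >= 32.5

Result:
location | MIN(reading)
---------+-------------
Basement | 32.6        
Lab-B    | 32.7        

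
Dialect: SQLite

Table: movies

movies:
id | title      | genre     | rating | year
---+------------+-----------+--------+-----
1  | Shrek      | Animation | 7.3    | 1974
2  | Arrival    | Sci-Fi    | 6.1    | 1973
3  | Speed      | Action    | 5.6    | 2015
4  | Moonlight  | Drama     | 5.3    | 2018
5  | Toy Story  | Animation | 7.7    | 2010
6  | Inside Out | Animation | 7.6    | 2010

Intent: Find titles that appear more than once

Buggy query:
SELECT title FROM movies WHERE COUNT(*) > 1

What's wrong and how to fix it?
Bug: WHERE can't reference COUNT(*); aggregates are computed after WHERE

Fix: Group first, then use HAVING for the count condition

Corrected query:
SELECT title FROM movies GROUP BY title HAVING COUNT(*) > 1

Result:
(no rows)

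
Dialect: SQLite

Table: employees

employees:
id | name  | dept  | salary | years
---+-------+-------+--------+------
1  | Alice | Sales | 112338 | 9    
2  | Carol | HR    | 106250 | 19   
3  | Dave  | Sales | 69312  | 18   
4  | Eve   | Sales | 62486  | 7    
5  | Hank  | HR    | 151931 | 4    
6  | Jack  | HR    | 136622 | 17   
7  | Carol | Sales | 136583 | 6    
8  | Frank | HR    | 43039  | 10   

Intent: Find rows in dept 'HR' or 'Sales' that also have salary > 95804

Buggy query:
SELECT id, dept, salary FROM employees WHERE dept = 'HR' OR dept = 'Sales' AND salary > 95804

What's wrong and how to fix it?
Bug: Without parentheses, AND is evaluated before OR, so the salary filter only applies to the 'Sales' branch

Fix: Add parentheses around the OR so the AND applies to both alternatives

Corrected query:
SELECT id, dept, salary FROM employees WHERE (dept = 'HR' OR dept = 'Sales') AND salary > 95804

Result:
id | dept  | salary
---+-------+-------
1  | Sales | 112338
2  | HR    | 106250
5  | HR    | 151931
6  | HR    | 136622
7  | Sales | 136583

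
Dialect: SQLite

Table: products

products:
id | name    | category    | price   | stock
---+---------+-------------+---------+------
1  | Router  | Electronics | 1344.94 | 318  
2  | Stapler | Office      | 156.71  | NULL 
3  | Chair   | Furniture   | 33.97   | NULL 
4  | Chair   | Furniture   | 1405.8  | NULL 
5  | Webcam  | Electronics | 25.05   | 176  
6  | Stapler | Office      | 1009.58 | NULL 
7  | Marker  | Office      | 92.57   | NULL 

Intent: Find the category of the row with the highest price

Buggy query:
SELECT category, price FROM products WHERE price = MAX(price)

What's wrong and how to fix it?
Bug: WHERE is evaluated per row; an aggregate over the whole table isn't defined there

Fix: Use a subquery: WHERE price = (SELECT MAX(price) FROM products)

Corrected query:
SELECT category, price FROM products WHERE price = (SELECT MAX(price) FROM products)

Result:
category  | price 
----------+-------
Furniture | 1405.8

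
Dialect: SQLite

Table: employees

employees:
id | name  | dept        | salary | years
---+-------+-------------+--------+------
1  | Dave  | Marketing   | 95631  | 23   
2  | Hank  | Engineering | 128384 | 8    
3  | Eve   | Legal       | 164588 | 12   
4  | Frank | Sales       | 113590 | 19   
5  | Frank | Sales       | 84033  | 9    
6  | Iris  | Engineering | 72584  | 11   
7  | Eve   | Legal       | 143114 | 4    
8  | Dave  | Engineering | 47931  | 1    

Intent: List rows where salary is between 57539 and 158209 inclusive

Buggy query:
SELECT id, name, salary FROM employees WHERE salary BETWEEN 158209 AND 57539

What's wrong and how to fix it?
Bug: The bounds are reversed; BETWEEN a AND b requires a <= b to match anything

Fix: Write BETWEEN 57539 AND 158209

Corrected query:
SELECT id, name, salary FROM employees WHERE salary BETWEEN 57539 AND 158209

Result:
id | name  | salary
---+-------+-------
1  | Dave  | 95631 
2  | Hank  | 128384
4  | Frank | 113590
5  | Frank | 84033 
6  | Iris  | 72584 
7  | Eve   | 143114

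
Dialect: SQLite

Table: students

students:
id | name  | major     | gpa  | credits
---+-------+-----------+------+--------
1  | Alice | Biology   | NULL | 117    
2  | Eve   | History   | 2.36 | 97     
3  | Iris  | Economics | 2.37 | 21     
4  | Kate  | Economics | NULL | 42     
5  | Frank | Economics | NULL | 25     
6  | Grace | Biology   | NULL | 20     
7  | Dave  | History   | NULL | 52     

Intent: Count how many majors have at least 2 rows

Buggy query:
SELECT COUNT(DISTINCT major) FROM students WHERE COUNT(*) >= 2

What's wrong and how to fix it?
Bug: COUNT(*) cannot appear in WHERE; the per-group count doesn't exist yet

Fix: Use a subquery that GROUPs and filters with HAVING, then count its rows

Corrected query:
SELECT COUNT(*) FROM (SELECT major FROM students GROUP BY major HAVING COUNT(*) >= 2)

Result:
COUNT(*)
--------
3       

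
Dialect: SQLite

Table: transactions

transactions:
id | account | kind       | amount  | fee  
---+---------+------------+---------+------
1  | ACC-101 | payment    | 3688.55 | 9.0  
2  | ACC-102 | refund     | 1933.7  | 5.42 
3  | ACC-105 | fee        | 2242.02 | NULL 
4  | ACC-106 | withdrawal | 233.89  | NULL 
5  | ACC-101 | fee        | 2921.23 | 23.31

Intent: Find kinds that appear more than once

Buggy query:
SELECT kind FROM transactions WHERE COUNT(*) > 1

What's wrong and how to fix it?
Bug: COUNT(*) is an aggregate and cannot be used in WHERE

Fix: GROUP BY kind, then filter groups with HAVING COUNT(*) > 1

Corrected query:
SELECT kind FROM transactions GROUP BY kind HAVING COUNT(*) > 1

Result:
kind
----
fee 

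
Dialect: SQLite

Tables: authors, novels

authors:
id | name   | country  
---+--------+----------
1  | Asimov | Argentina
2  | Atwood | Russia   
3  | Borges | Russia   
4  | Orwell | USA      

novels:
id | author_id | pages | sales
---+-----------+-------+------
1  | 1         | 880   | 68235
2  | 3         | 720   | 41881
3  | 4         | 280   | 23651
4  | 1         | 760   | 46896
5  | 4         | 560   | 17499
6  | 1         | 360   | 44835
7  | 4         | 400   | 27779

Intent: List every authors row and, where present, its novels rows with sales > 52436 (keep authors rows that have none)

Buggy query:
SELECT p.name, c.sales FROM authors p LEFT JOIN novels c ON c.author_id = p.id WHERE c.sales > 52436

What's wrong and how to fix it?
Bug: Filtering c.sales in WHERE discards the NULL rows produced by LEFT JOIN, turning it into an inner join

Fix: Move the right-table condition into the ON clause so unmatched parents are kept

Corrected query:
SELECT p.name, c.sales FROM authors p LEFT JOIN novels c ON c.author_id = p.id AND c.sales > 52436

Result:
name   | sales
-------+------
Asimov | 68235
Atwood | NULL 
Borges | NULL 
Orwell | NULL 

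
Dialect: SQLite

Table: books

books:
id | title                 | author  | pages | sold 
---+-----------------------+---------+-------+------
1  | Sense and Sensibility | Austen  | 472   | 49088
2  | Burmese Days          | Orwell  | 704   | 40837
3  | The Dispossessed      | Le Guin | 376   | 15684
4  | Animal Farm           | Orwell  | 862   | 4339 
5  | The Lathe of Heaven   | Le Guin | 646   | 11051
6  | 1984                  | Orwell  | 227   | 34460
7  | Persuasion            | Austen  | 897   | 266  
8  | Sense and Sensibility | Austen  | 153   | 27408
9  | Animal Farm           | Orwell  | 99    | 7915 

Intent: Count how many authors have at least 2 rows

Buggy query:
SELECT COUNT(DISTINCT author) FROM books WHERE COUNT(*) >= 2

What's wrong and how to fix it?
Bug: COUNT(*) cannot appear in WHERE; the per-group count doesn't exist yet

Fix: Group first with HAVING COUNT(*) >= 2, then COUNT the resulting groups

Corrected query:
SELECT COUNT(*) FROM (SELECT author FROM books GROUP BY author HAVING COUNT(*) >= 2)

Result:
COUNT(*)
--------
3       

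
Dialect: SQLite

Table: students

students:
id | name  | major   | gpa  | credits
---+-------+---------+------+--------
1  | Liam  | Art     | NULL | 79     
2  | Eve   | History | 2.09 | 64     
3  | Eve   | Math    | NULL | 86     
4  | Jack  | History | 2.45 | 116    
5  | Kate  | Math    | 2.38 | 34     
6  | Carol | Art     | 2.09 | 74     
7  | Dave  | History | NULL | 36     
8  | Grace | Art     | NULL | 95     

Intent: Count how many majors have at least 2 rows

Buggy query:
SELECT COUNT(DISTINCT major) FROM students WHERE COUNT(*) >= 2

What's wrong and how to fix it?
Bug: COUNT(*) cannot appear in WHERE; the per-group count doesn't exist yet

Fix: Use a subquery that GROUPs and filters with HAVING, then count its rows

Corrected query:
SELECT COUNT(*) FROM (SELECT major FROM students GROUP BY major HAVING COUNT(*) >= 2)

Result:
COUNT(*)
--------
3       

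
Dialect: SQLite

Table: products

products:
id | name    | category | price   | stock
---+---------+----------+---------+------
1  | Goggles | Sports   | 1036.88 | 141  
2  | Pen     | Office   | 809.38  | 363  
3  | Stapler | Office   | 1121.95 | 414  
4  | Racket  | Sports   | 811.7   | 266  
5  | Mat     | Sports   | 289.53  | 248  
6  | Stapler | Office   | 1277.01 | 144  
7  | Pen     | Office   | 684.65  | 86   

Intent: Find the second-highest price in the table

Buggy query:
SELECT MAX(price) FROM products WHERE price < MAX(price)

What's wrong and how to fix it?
Bug: The inner MAX is an aggregate inside WHERE, which is not allowed

Fix: Compute the overall MAX in a subquery, then take MAX of rows below it

Corrected query:
SELECT MAX(price) FROM products WHERE price < (SELECT MAX(price) FROM products)

Result:
MAX(price)
----------
1121.95   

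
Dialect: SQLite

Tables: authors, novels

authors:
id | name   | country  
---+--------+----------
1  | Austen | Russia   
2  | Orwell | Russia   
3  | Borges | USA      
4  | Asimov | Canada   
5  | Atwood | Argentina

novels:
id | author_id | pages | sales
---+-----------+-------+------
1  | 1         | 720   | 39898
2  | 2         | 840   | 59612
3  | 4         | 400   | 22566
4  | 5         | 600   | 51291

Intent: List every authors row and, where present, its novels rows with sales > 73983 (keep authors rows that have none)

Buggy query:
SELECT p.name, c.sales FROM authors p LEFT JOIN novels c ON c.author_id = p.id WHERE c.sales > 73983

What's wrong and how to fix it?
Bug: Filtering c.sales in WHERE discards the NULL rows produced by LEFT JOIN, turning it into an inner join

Fix: Put 'c.sales > 73983' in the JOIN's ON clause instead of WHERE

Corrected query:
SELECT p.name, c.sales FROM authors p LEFT JOIN novels c ON c.author_id = p.id AND c.sales > 73983

Result:
name   | sales
-------+------
Austen | NULL 
Orwell | NULL 
Borges | NULL 
Asimov | NULL 
Atwood | NULL 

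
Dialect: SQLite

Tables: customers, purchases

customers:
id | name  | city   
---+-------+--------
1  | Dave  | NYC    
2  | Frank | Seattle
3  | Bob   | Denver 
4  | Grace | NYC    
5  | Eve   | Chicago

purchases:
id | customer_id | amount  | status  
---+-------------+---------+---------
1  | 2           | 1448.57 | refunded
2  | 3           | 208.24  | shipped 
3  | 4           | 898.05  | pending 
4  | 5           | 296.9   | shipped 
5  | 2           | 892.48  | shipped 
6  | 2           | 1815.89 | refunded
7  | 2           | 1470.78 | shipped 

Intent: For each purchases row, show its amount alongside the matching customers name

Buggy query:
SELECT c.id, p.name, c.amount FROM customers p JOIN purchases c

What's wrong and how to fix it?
Bug: Missing join condition: each purchases row is matched to all customers rows instead of just its own

Fix: Specify the join condition linking the foreign key to the parent id

Corrected query:
SELECT c.id, p.name, c.amount FROM customers p JOIN purchases c ON c.customer_id = p.id

Result:
id | name  | amount 
---+-------+--------
1  | Frank | 1448.57
2  | Bob   | 208.24 
3  | Grace | 898.05 
4  | Eve   | 296.9  
5  | Frank | 892.48 
6  | Frank | 1815.89
7  | Frank | 1470.78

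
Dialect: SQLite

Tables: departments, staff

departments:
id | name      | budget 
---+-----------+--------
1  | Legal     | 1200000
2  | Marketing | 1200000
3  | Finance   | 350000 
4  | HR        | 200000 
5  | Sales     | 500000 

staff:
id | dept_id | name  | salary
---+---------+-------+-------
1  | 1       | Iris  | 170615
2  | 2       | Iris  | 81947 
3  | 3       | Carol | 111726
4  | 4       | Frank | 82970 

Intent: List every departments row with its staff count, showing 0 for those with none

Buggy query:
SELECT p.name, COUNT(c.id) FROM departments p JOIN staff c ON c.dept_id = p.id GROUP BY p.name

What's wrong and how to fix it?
Bug: INNER JOIN drops departments rows that have no matching staff rows

Fix: Use LEFT JOIN so parents without children still appear (COUNT(c.id) gives 0)

Corrected query:
SELECT p.name, COUNT(c.id) FROM departments p LEFT JOIN staff c ON c.dept_id = p.id GROUP BY p.name

Result:
name      | COUNT(c.id)
----------+------------
Finance   | 1          
HR        | 1          
Legal     | 1          
Marketing | 1          
Sales     | 0          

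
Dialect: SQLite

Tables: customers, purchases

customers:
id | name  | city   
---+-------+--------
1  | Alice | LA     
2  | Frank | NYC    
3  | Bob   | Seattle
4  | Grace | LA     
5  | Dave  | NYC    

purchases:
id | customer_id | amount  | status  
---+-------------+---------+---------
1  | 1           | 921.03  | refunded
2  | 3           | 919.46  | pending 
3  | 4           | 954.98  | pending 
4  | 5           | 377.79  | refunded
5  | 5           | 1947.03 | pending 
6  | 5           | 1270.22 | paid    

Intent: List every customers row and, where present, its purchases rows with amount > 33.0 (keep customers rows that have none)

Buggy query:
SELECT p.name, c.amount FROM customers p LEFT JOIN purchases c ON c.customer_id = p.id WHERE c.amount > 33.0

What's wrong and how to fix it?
Bug: A WHERE condition on the right-hand table after LEFT JOIN drops unmatched parents

Fix: Move the right-table condition into the ON clause so unmatched parents are kept

Corrected query:
SELECT p.name, c.amount FROM customers p LEFT JOIN purchases c ON c.customer_id = p.id AND c.amount > 33.0

Result:
name  | amount 
------+--------
Alice | 921.03 
Frank | NULL   
Bob   | 919.46 
Grace | 954.98 
Dave  | 377.79 
Dave  | 1270.22
Dave  | 1947.03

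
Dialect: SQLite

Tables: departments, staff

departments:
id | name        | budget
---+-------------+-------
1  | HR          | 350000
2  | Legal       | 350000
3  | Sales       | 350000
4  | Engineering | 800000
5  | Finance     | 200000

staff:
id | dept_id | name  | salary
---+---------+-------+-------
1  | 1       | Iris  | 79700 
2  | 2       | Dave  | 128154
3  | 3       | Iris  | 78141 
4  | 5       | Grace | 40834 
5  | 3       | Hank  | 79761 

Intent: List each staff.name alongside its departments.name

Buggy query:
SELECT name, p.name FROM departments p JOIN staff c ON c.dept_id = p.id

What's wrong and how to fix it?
Bug: Both tables have a 'name' column; the unqualified reference is ambiguous

Fix: Qualify the column with its table alias (c.name)

Corrected query:
SELECT c.name, p.name FROM departments p JOIN staff c ON c.dept_id = p.id

Result:
name  | name   
------+--------
Iris  | HR     
Dave  | Legal  
Iris  | Sales  
Grace | Finance
Hank  | Sales  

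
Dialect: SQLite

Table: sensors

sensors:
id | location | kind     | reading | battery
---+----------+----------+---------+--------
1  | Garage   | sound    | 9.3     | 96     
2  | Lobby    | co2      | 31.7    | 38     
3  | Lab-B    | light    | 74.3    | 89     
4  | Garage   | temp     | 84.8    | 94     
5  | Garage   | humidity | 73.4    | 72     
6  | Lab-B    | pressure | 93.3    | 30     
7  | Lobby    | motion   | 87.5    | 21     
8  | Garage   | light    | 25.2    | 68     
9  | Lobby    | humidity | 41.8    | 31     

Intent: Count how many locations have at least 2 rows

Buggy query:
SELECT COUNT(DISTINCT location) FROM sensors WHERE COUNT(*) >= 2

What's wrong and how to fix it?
Bug: COUNT(*) cannot appear in WHERE; the per-group count doesn't exist yet

Fix: Use a subquery that GROUPs and filters with HAVING, then count its rows

Corrected query:
SELECT COUNT(*) FROM (SELECT location FROM sensors GROUP BY location HAVING COUNT(*) >= 2)

Result:
COUNT(*)
--------
3       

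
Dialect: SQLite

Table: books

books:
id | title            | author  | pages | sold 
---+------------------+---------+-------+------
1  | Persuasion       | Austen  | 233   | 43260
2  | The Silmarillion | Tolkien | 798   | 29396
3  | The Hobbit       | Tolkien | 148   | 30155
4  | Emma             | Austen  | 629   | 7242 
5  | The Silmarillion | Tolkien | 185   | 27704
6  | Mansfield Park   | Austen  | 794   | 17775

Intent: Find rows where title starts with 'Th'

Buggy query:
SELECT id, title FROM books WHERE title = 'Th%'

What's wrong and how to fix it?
Bug: '=' compares the literal string including the % character; pattern matching needs LIKE

Fix: Use LIKE for wildcard pattern matching

Corrected query:
SELECT id, title FROM books WHERE title LIKE 'Th%'

Result:
id | title           
---+-----------------
2  | The Silmarillion
3  | The Hobbit      
5  | The Silmarillion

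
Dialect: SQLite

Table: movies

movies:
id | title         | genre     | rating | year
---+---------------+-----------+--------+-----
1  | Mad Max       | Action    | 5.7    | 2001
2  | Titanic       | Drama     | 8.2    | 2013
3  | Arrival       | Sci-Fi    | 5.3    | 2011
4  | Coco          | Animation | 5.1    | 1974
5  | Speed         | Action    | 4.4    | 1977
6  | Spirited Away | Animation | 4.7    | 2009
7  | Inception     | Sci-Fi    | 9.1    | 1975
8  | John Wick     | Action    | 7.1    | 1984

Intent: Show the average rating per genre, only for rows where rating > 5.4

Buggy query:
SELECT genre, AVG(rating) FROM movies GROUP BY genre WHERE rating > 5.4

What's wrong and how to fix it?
Bug: Row-level WHERE must come before GROUP BY in the clause order

Fix: Place WHERE between FROM and GROUP BY

Corrected query:
SELECT genre, AVG(rating) FROM movies WHERE rating > 5.4 GROUP BY genre

Result:
genre  | AVG(rating)
-------+------------
Action | 6.4        
Drama  | 8.2        
Sci-Fi | 9.1        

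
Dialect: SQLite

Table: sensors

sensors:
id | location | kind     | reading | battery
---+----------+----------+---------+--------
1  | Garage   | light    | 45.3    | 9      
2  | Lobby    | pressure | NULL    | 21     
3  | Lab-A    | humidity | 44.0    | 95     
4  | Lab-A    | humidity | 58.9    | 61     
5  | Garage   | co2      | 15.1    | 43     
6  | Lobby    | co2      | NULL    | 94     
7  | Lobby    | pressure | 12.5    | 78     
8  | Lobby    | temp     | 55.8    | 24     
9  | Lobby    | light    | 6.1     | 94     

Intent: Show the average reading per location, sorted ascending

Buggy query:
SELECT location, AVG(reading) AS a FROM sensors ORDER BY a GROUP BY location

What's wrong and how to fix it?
Bug: ORDER BY appears before GROUP BY; SQL clause order requires GROUP BY first

Fix: Reorder: SELECT … FROM … GROUP BY … ORDER BY …

Corrected query:
SELECT location, AVG(reading) AS a FROM sensors GROUP BY location ORDER BY a

Result:
location | a    
---------+------
Lobby    | 24.8 
Garage   | 30.2 
Lab-A    | 51.45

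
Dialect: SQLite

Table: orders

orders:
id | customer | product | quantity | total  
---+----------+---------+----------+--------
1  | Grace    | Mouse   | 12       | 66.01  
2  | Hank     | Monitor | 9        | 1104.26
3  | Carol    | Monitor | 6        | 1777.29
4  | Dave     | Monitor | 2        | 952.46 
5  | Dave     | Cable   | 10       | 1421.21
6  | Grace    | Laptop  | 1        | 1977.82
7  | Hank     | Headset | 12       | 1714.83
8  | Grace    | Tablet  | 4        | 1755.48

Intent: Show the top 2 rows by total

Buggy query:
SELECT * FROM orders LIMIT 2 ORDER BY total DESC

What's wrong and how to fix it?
Bug: LIMIT must come after ORDER BY

Fix: Sort with ORDER BY, then apply LIMIT

Corrected query:
SELECT * FROM orders ORDER BY total DESC LIMIT 2

Result:
id | customer | product | quantity | total  
---+----------+---------+----------+--------
6  | Grace    | Laptop  | 1        | 1977.82
3  | Carol    | Monitor | 6        | 1777.29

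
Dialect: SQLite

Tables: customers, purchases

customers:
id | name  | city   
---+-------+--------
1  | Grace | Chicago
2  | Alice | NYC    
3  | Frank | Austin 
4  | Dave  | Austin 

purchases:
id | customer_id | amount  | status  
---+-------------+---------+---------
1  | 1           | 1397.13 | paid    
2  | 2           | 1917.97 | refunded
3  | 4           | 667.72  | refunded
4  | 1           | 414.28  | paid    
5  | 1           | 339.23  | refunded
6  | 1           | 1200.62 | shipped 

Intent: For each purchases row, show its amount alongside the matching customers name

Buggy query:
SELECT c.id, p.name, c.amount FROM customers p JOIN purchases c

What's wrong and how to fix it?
Bug: Missing join condition: each purchases row is matched to all customers rows instead of just its own

Fix: Add ON c.customer_id = p.id to the JOIN

Corrected query:
SELECT c.id, p.name, c.amount FROM customers p JOIN purchases c ON c.customer_id = p.id

Result:
id | name  | amount 
---+-------+--------
1  | Grace | 1397.13
2  | Alice | 1917.97
3  | Dave  | 667.72 
4  | Grace | 414.28 
5  | Grace | 339.23 
6  | Grace | 1200.62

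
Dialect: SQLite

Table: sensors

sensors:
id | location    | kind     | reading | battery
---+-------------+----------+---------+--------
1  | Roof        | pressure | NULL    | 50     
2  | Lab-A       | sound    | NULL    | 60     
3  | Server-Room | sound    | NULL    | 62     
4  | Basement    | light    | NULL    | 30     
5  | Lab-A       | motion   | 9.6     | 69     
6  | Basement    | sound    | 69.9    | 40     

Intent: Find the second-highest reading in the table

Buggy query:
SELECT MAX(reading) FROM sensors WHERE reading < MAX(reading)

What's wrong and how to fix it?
Bug: MAX(reading) on the right of the comparison is an aggregate-in-WHERE error

Fix: Compute the overall MAX in a subquery, then take MAX of rows below it

Corrected query:
SELECT MAX(reading) FROM sensors WHERE reading < (SELECT MAX(reading) FROM sensors)

Result:
MAX(reading)
------------
9.6         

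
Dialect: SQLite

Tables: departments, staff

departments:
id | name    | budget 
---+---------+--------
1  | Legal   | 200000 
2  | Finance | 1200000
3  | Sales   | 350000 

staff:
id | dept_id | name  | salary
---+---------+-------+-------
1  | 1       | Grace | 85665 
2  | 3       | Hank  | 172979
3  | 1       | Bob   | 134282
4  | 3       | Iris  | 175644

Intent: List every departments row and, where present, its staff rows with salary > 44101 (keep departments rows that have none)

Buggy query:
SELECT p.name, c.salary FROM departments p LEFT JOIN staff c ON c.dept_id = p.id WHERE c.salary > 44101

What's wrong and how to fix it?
Bug: Filtering c.salary in WHERE discards the NULL rows produced by LEFT JOIN, turning it into an inner join

Fix: Move the right-table condition into the ON clause so unmatched parents are kept

Corrected query:
SELECT p.name, c.salary FROM departments p LEFT JOIN staff c ON c.dept_id = p.id AND c.salary > 44101

Result:
name    | salary
--------+-------
Legal   | 85665 
Legal   | 134282
Finance | NULL  
Sales   | 172979
Sales   | 175644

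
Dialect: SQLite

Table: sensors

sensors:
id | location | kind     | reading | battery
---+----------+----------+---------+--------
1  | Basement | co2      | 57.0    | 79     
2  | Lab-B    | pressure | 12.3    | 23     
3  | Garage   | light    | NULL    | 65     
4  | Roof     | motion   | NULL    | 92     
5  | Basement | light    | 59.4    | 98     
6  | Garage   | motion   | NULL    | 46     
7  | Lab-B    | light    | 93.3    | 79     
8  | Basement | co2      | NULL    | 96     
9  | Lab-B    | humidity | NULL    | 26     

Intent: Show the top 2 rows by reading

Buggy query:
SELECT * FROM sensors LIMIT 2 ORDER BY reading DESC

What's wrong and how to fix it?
Bug: LIMIT must come after ORDER BY

Fix: Swap the clauses: ORDER BY first, then LIMIT

Corrected query:
SELECT * FROM sensors ORDER BY reading DESC LIMIT 2

Result:
id | location | kind  | reading | battery
---+----------+-------+---------+--------
7  | Lab-B    | light | 93.3    | 79     
5  | Basement | light | 59.4    | 98     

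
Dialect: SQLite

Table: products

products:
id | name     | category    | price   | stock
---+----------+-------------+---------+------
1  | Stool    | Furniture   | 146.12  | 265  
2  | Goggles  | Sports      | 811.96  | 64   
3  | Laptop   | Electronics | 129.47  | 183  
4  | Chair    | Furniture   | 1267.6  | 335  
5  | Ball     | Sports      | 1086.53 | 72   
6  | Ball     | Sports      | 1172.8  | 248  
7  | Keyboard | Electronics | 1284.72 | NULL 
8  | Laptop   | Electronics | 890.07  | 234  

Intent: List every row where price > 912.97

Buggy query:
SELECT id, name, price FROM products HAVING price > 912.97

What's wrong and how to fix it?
Bug: HAVING filters the output of aggregation, but this query has no GROUP BY and no aggregate functions, so SQLite rejects it (HAVING clause on a non-aggregate query); the condition here is per row

Fix: Replace HAVING with WHERE since the condition applies to individual rows

Corrected query:
SELECT id, name, price FROM products WHERE price > 912.97

Result:
id | name     | price  
---+----------+--------
4  | Chair    | 1267.6 
5  | Ball     | 1086.53
6  | Ball     | 1172.8 
7  | Keyboard | 1284.72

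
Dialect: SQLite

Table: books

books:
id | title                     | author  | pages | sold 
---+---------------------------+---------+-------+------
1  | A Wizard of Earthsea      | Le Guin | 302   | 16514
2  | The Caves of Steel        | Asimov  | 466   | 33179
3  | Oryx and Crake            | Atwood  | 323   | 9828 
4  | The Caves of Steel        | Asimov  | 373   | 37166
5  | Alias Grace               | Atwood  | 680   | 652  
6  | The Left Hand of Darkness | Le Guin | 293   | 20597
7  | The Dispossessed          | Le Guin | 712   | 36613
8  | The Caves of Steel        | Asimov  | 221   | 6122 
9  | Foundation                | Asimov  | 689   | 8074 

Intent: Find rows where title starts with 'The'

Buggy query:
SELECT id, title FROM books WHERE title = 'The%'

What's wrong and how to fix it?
Bug: Wildcards only work with LIKE; '=' treats '%' as a literal character

Fix: Replace '=' with LIKE so 'The%' is treated as a pattern

Corrected query:
SELECT id, title FROM books WHERE title LIKE 'The%'

Result:
id | title                    
---+--------------------------
2  | The Caves of Steel       
4  | The Caves of Steel       
6  | The Left Hand of Darkness
7  | The Dispossessed         
8  | The Caves of Steel       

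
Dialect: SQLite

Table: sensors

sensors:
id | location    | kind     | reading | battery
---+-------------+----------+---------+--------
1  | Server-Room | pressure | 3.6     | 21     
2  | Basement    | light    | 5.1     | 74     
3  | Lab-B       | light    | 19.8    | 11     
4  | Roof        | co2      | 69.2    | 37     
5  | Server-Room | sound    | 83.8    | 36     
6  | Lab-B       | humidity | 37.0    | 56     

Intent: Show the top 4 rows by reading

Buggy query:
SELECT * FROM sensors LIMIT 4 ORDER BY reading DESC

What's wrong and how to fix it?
Bug: ORDER BY cannot follow LIMIT; LIMIT is the final clause

Fix: Swap the clauses: ORDER BY first, then LIMIT

Corrected query:
SELECT * FROM sensors ORDER BY reading DESC LIMIT 4

Result:
id | location    | kind     | reading | battery
---+-------------+----------+---------+--------
5  | Server-Room | sound    | 83.8    | 36     
4  | Roof        | co2      | 69.2    | 37     
6  | Lab-B       | humidity | 37      | 56     
3  | Lab-B       | light    | 19.8    | 11     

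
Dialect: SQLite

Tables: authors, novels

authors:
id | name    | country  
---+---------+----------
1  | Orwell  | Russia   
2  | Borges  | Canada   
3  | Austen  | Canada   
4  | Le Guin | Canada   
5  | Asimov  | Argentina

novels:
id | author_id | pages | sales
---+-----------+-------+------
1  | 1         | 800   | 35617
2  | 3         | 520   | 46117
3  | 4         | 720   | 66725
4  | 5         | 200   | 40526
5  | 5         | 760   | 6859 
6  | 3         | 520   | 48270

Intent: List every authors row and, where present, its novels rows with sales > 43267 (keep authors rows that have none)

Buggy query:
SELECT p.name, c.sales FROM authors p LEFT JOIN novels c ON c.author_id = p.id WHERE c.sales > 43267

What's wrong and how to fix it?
Bug: Filtering c.sales in WHERE discards the NULL rows produced by LEFT JOIN, turning it into an inner join

Fix: Put 'c.sales > 43267' in the JOIN's ON clause instead of WHERE

Corrected query:
SELECT p.name, c.sales FROM authors p LEFT JOIN novels c ON c.author_id = p.id AND c.sales > 43267

Result:
name    | sales
--------+------
Orwell  | NULL 
Borges  | NULL 
Austen  | 46117
Austen  | 48270
Le Guin | 66725
Asimov  | NULL 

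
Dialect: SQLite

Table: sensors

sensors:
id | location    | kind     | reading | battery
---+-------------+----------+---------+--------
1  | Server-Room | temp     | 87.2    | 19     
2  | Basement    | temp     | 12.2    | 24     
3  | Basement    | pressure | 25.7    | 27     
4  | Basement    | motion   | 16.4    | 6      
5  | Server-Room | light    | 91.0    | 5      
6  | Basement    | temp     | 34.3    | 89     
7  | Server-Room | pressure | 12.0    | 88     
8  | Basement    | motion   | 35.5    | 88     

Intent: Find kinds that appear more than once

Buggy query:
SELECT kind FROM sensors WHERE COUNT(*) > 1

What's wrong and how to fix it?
Bug: WHERE can't reference COUNT(*); aggregates are computed after WHERE

Fix: GROUP BY kind, then filter groups with HAVING COUNT(*) > 1

Corrected query:
SELECT kind FROM sensors GROUP BY kind HAVING COUNT(*) > 1

Result:
kind    
--------
motion  
pressure
temp    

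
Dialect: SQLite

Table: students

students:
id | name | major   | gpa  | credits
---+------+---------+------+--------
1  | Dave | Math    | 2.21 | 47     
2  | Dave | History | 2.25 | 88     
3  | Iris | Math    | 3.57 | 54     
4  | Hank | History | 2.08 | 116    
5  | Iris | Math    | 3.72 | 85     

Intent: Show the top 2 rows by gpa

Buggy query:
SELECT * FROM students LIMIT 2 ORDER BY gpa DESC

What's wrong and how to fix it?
Bug: LIMIT must come after ORDER BY

Fix: Sort with ORDER BY, then apply LIMIT

Corrected query:
SELECT * FROM students ORDER BY gpa DESC LIMIT 2

Result:
id | name | major | gpa  | credits
---+------+-------+------+--------
5  | Iris | Math  | 3.72 | 85     
3  | Iris | Math  | 3.57 | 54     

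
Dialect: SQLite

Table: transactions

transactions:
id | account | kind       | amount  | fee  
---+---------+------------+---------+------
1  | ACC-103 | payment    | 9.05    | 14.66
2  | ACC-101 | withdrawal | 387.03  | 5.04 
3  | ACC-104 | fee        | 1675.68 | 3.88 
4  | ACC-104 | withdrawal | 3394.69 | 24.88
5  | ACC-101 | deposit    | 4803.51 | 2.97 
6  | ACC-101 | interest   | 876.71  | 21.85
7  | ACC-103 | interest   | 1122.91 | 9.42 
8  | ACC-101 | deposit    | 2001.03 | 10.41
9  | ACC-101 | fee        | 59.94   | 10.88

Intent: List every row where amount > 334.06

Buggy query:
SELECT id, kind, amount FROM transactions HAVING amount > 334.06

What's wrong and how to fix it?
Bug: HAVING filters the output of aggregation, but this query has no GROUP BY and no aggregate functions, so SQLite rejects it (HAVING clause on a non-aggregate query); the condition here is per row

Fix: Use WHERE for row-level filtering

Corrected query:
SELECT id, kind, amount FROM transactions WHERE amount > 334.06

Result:
id | kind       | amount 
---+------------+--------
2  | withdrawal | 387.03 
3  | fee        | 1675.68
4  | withdrawal | 3394.69
5  | deposit    | 4803.51
6  | interest   | 876.71 
7  | interest   | 1122.91
8  | deposit    | 2001.03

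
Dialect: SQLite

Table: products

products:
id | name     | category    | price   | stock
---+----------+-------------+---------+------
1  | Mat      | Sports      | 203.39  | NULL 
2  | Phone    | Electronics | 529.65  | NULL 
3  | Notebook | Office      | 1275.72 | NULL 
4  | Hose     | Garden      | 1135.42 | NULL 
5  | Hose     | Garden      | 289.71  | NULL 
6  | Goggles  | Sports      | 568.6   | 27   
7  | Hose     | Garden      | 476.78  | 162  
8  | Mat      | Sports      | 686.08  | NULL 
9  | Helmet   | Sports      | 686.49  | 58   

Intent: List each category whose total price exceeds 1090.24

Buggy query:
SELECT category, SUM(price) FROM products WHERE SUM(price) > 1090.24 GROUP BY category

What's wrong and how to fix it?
Bug: Aggregate functions cannot appear in a WHERE clause

Fix: Move the aggregate condition to a HAVING clause

Corrected query:
SELECT category, SUM(price) FROM products GROUP BY category HAVING SUM(price) > 1090.24

Result:
category | SUM(price)
---------+-----------
Garden   | 1901.91   
Office   | 1275.72   
Sports   | 2144.56   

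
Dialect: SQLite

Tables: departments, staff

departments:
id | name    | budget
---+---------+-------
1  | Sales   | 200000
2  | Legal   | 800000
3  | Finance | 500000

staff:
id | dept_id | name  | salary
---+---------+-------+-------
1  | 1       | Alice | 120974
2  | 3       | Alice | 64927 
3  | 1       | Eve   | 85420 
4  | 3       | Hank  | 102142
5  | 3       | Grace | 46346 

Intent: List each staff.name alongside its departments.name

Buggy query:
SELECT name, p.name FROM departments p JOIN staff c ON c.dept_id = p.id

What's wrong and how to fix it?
Bug: 'name' exists in both joined tables, so the database can't tell which one is meant

Fix: Prefix ambiguous columns with the table alias

Corrected query:
SELECT c.name, p.name FROM departments p JOIN staff c ON c.dept_id = p.id

Result:
name  | name   
------+--------
Alice | Sales  
Alice | Finance
Eve   | Sales  
Hank  | Finance
Grace | Finance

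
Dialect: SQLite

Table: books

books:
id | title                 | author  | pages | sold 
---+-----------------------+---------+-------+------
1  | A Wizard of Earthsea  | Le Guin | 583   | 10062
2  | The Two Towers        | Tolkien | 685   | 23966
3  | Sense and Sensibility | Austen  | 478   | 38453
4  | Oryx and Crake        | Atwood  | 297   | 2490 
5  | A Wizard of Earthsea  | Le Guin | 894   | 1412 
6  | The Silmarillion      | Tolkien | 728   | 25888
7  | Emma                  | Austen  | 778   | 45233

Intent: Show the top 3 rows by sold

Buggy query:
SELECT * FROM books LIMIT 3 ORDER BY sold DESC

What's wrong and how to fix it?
Bug: LIMIT must come after ORDER BY

Fix: Swap the clauses: ORDER BY first, then LIMIT

Corrected query:
SELECT * FROM books ORDER BY sold DESC LIMIT 3

Result:
id | title                 | author  | pages | sold 
---+-----------------------+---------+-------+------
7  | Emma                  | Austen  | 778   | 45233
3  | Sense and Sensibility | Austen  | 478   | 38453
6  | The Silmarillion      | Tolkien | 728   | 25888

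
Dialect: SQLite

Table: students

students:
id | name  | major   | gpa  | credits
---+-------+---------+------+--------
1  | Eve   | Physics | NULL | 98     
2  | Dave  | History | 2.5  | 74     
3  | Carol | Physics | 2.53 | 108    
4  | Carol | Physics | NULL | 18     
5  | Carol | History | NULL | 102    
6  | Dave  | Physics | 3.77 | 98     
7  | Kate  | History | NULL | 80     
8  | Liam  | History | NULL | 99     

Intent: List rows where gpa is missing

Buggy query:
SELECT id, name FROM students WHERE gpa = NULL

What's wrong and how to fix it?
Bug: Comparing to NULL with '=' never matches; NULL = NULL is unknown, not true

Fix: Replace '= NULL' with 'IS NULL'

Corrected query:
SELECT id, name FROM students WHERE gpa IS NULL

Result:
id | name 
---+------
1  | Eve  
4  | Carol
5  | Carol
7  | Kate 
8  | Liam 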